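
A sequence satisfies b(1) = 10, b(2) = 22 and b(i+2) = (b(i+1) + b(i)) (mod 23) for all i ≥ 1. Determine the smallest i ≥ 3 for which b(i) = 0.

19

We have b(1) = 10,  b(2) = 22,  b(3) = 9,  b(4) = 8,  b(5) = 17,  b(6) = 2,  b(7) = 19,  b(8) = 21,  b(9) = 17,  b(10) = 15,  b(11) = 9,  b(12) = 1,  b(13) = 10,  b(14) = 11,  b(15) = 21,  b(16) = 9,  b(17) = 7,  b(18) = 16,  b(19) = 0,  b(20) = 16,  b(21) = 16,  b(22) = 9,  b(23) = 2,  b(24) = 11,  b(25) = 13,  b(26) = 1,  b(27) = 14,  b(28) = 15,  b(29) = 6,  b(30) = 21,  b(31) = 4,  b(32) = 2,  b(33) = 6,  b(34) = 8,  b(35) = 14,  b(36) = 22,  b(37) = 13,  b(38) = 12,  b(39) = 2,  b(40) = 14,  b(41) = 16,  b(42) = 7,  b(43) = 0,  b(44) = 7,  b(45) = 7,  b(46) = 14,  b(47) = 21,  b(48) = 12,  b(49) = 10,  b(50) = 22.
The sequence repeats with period 48.
The value 0 first appears (with i ≥ 3) at b(19).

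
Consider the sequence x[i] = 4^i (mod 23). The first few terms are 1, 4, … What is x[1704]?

6

We have x[0] = 1, x[1] = 4, x[2] = 16, x[3] = 18, x[4] = 3, x[5] = 12, x[6] = 2, x[7] = 8, x[8] = 9, x[9] = 13, x[10] = 6, x[11] = 1.
Since x[11] = x[0] = 1, the sequence is periodic with period 11.
So x[1704] = x[0 + ((1704-0) mod 11)] = x[10] = 6.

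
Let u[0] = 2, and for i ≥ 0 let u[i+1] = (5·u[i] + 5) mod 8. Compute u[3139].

5

Computing terms: u[0] = 2,  u[1] = 7,  u[2] = 0,  u[3] = 5,  u[4] = 6,  u[5] = 3,  u[6] = 4,  u[7] = 1,  u[8] = 2.
The sequence repeats with period 8.
(3139 - 0) mod 8 = 3, so u[3139] = u[3] = 5.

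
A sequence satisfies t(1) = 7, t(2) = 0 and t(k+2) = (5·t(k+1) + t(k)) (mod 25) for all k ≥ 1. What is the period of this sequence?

Computing terms: t(1) = 7,  t(2) = 0,  t(3) = 7,  t(4) = 10,  t(5) = 7,  t(6) = 20,  t(7) = 7,  t(8) = 5,  t(9) = 7,  t(10) = 15,  t(11) = 7,  t(12) = 0.
Since (t(11), t(12)) = (t(1), t(2)) = (7, 0) (two consecutive terms determine the rest), the sequence is periodic with period 10.

10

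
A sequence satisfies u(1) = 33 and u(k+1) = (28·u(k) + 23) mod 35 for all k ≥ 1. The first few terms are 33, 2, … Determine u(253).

Listing terms: u(1) = 33,  u(2) = 2,  u(3) = 9,  u(4) = 30,  u(5) = 23,  u(6) = 2.
Since u(6) = u(2) = 2, the sequence is eventually periodic: after a pre-period of length 1 it cycles with period 4.
For k ≥ 2, u(k) depends only on (k - 2) mod 4. (253 - 2) mod 4 = 3, so u(253) = u(5) = 23.

23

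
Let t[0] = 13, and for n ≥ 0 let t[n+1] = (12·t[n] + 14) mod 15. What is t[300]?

8

t[0] = 13,  t[1] = 5,  t[2] = 14,  t[3] = 2,  t[4] = 8,  t[5] = 5.
Since t[5] = t[1] = 5, the sequence is eventually periodic: after a pre-period of length 1 it cycles with period 4.
For n ≥ 1, t[n] depends only on (n - 1) mod 4. (300 - 1) mod 4 = 3, so t[300] = t[4] = 8.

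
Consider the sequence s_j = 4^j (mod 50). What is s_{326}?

Listing terms: s_0 = 1, s_1 = 4, s_2 = 16, s_3 = 14, s_4 = 6, s_5 = 24, s_6 = 46, s_7 = 34, s_8 = 36, s_9 = 44, s_{10} = 26, s_{11} = 4.
Since s_{11} = s_1 = 4, the sequence is eventually periodic: after a pre-period of length 1 it cycles with period 10.
For j ≥ 1, s_j depends only on (j - 1) mod 10. (326 - 1) mod 10 = 5, so s_{326} = s_6 = 46.

46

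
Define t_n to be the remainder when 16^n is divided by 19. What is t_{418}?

Listing terms: t_0 = 1, t_1 = 16, t_2 = 9, t_3 = 11, t_4 = 5, t_5 = 4, t_6 = 7, t_7 = 17, t_8 = 6, t_9 = 1.
Since t_9 = t_0 = 1, the sequence is periodic with period 9.
(418 - 0) mod 9 = 4, so t_{418} = t_4 = 5.

5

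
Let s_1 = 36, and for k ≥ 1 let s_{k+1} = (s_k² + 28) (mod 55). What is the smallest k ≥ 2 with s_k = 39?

s_1 = 36,  s_2 = 4,  s_3 = 44,  s_4 = 39,  s_5 = 9,  s_6 = 54,  s_7 = 29,  s_8 = 44.
Since s_8 = s_3 = 44, the sequence is eventually periodic: after a pre-period of length 2 it cycles with period 5.
The value 39 first appears (with k ≥ 2) at s_4.

4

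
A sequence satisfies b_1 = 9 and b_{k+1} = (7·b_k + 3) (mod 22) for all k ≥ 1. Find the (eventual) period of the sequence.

10

Computing terms: b_1 = 9, b_2 = 0, b_3 = 3, b_4 = 2, b_5 = 17, b_6 = 12, b_7 = 21, b_8 = 18, b_9 = 19, b_{10} = 4, b_{11} = 9.
Since b_{11} = b_1 = 9, the sequence is periodic with period 10.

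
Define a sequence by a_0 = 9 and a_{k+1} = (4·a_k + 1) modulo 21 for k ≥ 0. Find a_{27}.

Computing terms: a_0 = 9, a_1 = 16, a_2 = 2, a_3 = 9.
Since a_3 = a_0 = 9, the sequence is periodic with period 3.
(27 - 0) mod 3 = 0, so a_{27} = a_0 = 9.

9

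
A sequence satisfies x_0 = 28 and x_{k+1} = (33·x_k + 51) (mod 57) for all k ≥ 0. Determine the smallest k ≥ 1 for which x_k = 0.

x_0 = 28,  x_1 = 6,  x_2 = 21,  x_3 = 3,  x_4 = 36,  x_5 = 42,  x_6 = 12,  x_7 = 48,  x_8 = 39,  x_9 = 27,  x_{10} = 30,  x_{11} = 15,  x_{12} = 33,  x_{13} = 0,  x_{14} = 51,  x_{15} = 24,  x_{16} = 45,  x_{17} = 54,  x_{18} = 9,  x_{19} = 6.
Since x_{19} = x_1 = 6, the sequence is eventually periodic: after a pre-period of length 1 it cycles with period 18.
The value 0 first appears (with k ≥ 1) at x_{13}.

13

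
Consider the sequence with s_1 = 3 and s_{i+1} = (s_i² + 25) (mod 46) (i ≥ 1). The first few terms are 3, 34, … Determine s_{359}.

11

Listing terms: s_1 = 3,  s_2 = 34,  s_3 = 31,  s_4 = 20,  s_5 = 11,  s_6 = 8,  s_7 = 43,  s_8 = 34.
Since s_8 = s_2 = 34, the sequence is eventually periodic: after a pre-period of length 1 it cycles with period 6.
For i ≥ 2, s_i depends only on (i - 2) mod 6. (359 - 2) mod 6 = 3, so s_{359} = s_5 = 11.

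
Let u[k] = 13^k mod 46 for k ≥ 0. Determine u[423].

Listing terms: u[0] = 1, u[1] = 13, u[2] = 31, u[3] = 35, u[4] = 41, u[5] = 27, u[6] = 29, u[7] = 9, u[8] = 25, u[9] = 3, u[10] = 39, u[11] = 1.
The sequence repeats with period 11.
(423 - 0) mod 11 = 5, so u[423] = u[5] = 27.

27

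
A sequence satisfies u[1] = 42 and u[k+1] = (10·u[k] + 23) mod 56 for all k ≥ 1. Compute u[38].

9

Listing terms: u[1] = 42, u[2] = 51, u[3] = 29, u[4] = 33, u[5] = 17, u[6] = 25, u[7] = 49, u[8] = 9, u[9] = 1, u[10] = 33.
Since u[10] = u[4] = 33, the sequence is eventually periodic: after a pre-period of length 3 it cycles with period 6.
For k ≥ 4, u[k] depends only on (k - 4) mod 6. (38 - 4) mod 6 = 4, so u[38] = u[8] = 9.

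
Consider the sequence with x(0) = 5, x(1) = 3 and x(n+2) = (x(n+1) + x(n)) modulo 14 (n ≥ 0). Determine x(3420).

9

Computing terms: x(0) = 5,  x(1) = 3,  x(2) = 8,  x(3) = 11,  x(4) = 5,  x(5) = 2,  x(6) = 7,  x(7) = 9,  x(8) = 2,  x(9) = 11,  x(10) = 13,  x(11) = 10,  x(12) = 9,  x(13) = 5,  x(14) = 0,  x(15) = 5,  x(16) = 5,  x(17) = 10,  x(18) = 1,  x(19) = 11,  x(20) = 12,  x(21) = 9,  x(22) = 7,  x(23) = 2,  x(24) = 9,  x(25) = 11,  x(26) = 6,  x(27) = 3,  x(28) = 9,  x(29) = 12,  x(30) = 7,  x(31) = 5,  x(32) = 12,  x(33) = 3,  x(34) = 1,  x(35) = 4,  x(36) = 5,  x(37) = 9,  x(38) = 0,  x(39) = 9,  x(40) = 9,  x(41) = 4,  x(42) = 13,  x(43) = 3,  x(44) = 2,  x(45) = 5,  x(46) = 7,  x(47) = 12,  x(48) = 5,  x(49) = 3.
The sequence repeats with period 48.
(3420 - 0) mod 48 = 12, so x(3420) = x(12) = 9.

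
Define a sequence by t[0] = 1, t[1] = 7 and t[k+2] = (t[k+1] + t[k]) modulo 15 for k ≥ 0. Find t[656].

t[0] = 1,  t[1] = 7,  t[2] = 8,  t[3] = 0,  t[4] = 8,  t[5] = 8,  t[6] = 1,  t[7] = 9,  t[8] = 10,  t[9] = 4,  t[10] = 14,  t[11] = 3,  t[12] = 2,  t[13] = 5,  t[14] = 7,  t[15] = 12,  t[16] = 4,  t[17] = 1,  t[18] = 5,  t[19] = 6,  t[20] = 11,  t[21] = 2,  t[22] = 13,  t[23] = 0,  t[24] = 13,  t[25] = 13,  t[26] = 11,  t[27] = 9,  t[28] = 5,  t[29] = 14,  t[30] = 4,  t[31] = 3,  t[32] = 7,  t[33] = 10,  t[34] = 2,  t[35] = 12,  t[36] = 14,  t[37] = 11,  t[38] = 10,  t[39] = 6,  t[40] = 1,  t[41] = 7.
Since (t[40], t[41]) = (t[0], t[1]) = (1, 7) (two consecutive terms determine the rest), the sequence is periodic with period 40.
(656 - 0) mod 40 = 16, so t[656] = t[16] = 4.

4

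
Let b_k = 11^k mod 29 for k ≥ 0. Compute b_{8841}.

17

Computing terms: b_0 = 1; b_1 = 11; b_2 = 5; b_3 = 26; b_4 = 25; b_5 = 14; b_6 = 9; b_7 = 12; b_8 = 16; b_9 = 2; b_{10} = 22; b_{11} = 10; b_{12} = 23; b_{13} = 21; b_{14} = 28; b_{15} = 18; b_{16} = 24; b_{17} = 3; b_{18} = 4; b_{19} = 15; b_{20} = 20; b_{21} = 17; b_{22} = 13; b_{23} = 27; b_{24} = 7; b_{25} = 19; b_{26} = 6; b_{27} = 8; b_{28} = 1.
The sequence repeats with period 28.
So b_{8841} = b_{0 + ((8841-0) mod 28)} = b_{21} = 17.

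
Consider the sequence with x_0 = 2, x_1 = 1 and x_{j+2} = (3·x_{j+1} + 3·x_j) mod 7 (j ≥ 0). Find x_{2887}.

Listing terms: x_0 = 2, x_1 = 1, x_2 = 2, x_3 = 2, x_4 = 5, x_5 = 0, x_6 = 1, x_7 = 3, x_8 = 5, x_9 = 3, x_{10} = 3, x_{11} = 4, x_{12} = 0, x_{13} = 5, x_{14} = 1, x_{15} = 4, x_{16} = 1, x_{17} = 1, x_{18} = 6, x_{19} = 0, x_{20} = 4, x_{21} = 5, x_{22} = 6, x_{23} = 5, x_{24} = 5, x_{25} = 2, x_{26} = 0, x_{27} = 6, x_{28} = 4, x_{29} = 2, x_{30} = 4, x_{31} = 4, x_{32} = 3, x_{33} = 0, x_{34} = 2, x_{35} = 6, x_{36} = 3, x_{37} = 6, x_{38} = 6, x_{39} = 1, x_{40} = 0, x_{41} = 3, x_{42} = 2, x_{43} = 1.
Since (x_{42}, x_{43}) = (x_0, x_1) = (2, 1) (two consecutive terms determine the rest), the sequence is periodic with period 42.
So x_{2887} = x_{0 + ((2887-0) mod 42)} = x_{31} = 4.

4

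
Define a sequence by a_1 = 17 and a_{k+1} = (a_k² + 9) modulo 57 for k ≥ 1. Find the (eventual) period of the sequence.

6

We have a_1 = 17, a_2 = 13, a_3 = 7, a_4 = 1, a_5 = 10, a_6 = 52, a_7 = 34, a_8 = 25, a_9 = 7.
Since a_9 = a_3 = 7, the sequence is eventually periodic: after a pre-period of length 2 it cycles with period 6.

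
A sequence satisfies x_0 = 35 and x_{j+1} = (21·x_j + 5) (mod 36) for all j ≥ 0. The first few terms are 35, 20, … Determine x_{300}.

11

We have x_0 = 35, x_1 = 20, x_2 = 29, x_3 = 2, x_4 = 11, x_5 = 20.
Since x_5 = x_1 = 20, the sequence is eventually periodic: after a pre-period of length 1 it cycles with period 4.
For j ≥ 1, x_j depends only on (j - 1) mod 4. (300 - 1) mod 4 = 3, so x_{300} = x_4 = 11.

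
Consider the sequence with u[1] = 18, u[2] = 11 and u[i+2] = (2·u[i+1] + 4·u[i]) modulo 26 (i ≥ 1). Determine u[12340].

Listing terms: u[1] = 18; u[2] = 11; u[3] = 16; u[4] = 24; u[5] = 8; u[6] = 8; u[7] = 22; u[8] = 24; u[9] = 6; u[10] = 4; u[11] = 6; u[12] = 2; u[13] = 2; u[14] = 12; u[15] = 6; u[16] = 8; u[17] = 14; u[18] = 8; u[19] = 20; u[20] = 20; u[21] = 16; u[22] = 8; u[23] = 2; u[24] = 10; u[25] = 2; u[26] = 18; u[27] = 18; u[28] = 4; u[29] = 2; u[30] = 20; u[31] = 22; u[32] = 20; u[33] = 24; u[34] = 24; u[35] = 14; u[36] = 20; u[37] = 18; u[38] = 12; u[39] = 18; u[40] = 6; u[41] = 6; u[42] = 10; u[43] = 18; u[44] = 24; u[45] = 16; u[46] = 24.
Since (u[45], u[46]) = (u[3], u[4]) = (16, 24) (two consecutive terms determine the rest), the sequence is eventually periodic: after a pre-period of length 2 it cycles with period 42.
For i ≥ 3, u[i] depends only on (i - 3) mod 42. (12340 - 3) mod 42 = 31, so u[12340] = u[34] = 24.

24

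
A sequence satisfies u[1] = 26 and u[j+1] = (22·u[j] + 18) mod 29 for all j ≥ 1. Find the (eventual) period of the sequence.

Listing terms: u[1] = 26; u[2] = 10; u[3] = 6; u[4] = 5; u[5] = 12; u[6] = 21; u[7] = 16; u[8] = 22; u[9] = 9; u[10] = 13; u[11] = 14; u[12] = 7; u[13] = 27; u[14] = 3; u[15] = 26.
The sequence repeats with period 14.

14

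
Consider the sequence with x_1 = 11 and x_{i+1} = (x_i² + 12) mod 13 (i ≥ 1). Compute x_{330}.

8

Listing terms: x_1 = 11, x_2 = 3, x_3 = 8, x_4 = 11.
Since x_4 = x_1 = 11, the sequence is periodic with period 3.
So x_{330} = x_{1 + ((330-1) mod 3)} = x_3 = 8.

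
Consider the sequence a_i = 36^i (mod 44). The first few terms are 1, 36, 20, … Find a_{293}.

We have a_0 = 1, a_1 = 36, a_2 = 20, a_3 = 16, a_4 = 4, a_5 = 12, a_6 = 36.
Since a_6 = a_1 = 36, the sequence is eventually periodic: after a pre-period of length 1 it cycles with period 5.
For i ≥ 1, a_i depends only on (i - 1) mod 5. (293 - 1) mod 5 = 2, so a_{293} = a_3 = 16.

16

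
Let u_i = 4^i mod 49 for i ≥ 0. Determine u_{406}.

We have u_0 = 1, u_1 = 4, u_2 = 16, u_3 = 15, u_4 = 11, u_5 = 44, u_6 = 29, u_7 = 18, u_8 = 23, u_9 = 43, u_{10} = 25, u_{11} = 2, u_{12} = 8, u_{13} = 32, u_{14} = 30, u_{15} = 22, u_{16} = 39, u_{17} = 9, u_{18} = 36, u_{19} = 46, u_{20} = 37, u_{21} = 1.
The sequence repeats with period 21.
(406 - 0) mod 21 = 7, so u_{406} = u_7 = 18.

18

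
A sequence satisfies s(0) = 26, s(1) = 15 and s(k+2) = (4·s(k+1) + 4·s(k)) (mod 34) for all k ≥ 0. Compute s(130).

28

Listing terms: s(0) = 26,  s(1) = 15,  s(2) = 28,  s(3) = 2,  s(4) = 18,  s(5) = 12,  s(6) = 18,  s(7) = 18,  s(8) = 8,  s(9) = 2,  s(10) = 6,  s(11) = 32,  s(12) = 16,  s(13) = 22,  s(14) = 16,  s(15) = 16,  s(16) = 26,  s(17) = 32,  s(18) = 28,  s(19) = 2.
Since (s(18), s(19)) = (s(2), s(3)) = (28, 2) (two consecutive terms determine the rest), the sequence is eventually periodic: after a pre-period of length 2 it cycles with period 16.
For k ≥ 2, s(k) depends only on (k - 2) mod 16. (130 - 2) mod 16 = 0, so s(130) = s(2) = 28.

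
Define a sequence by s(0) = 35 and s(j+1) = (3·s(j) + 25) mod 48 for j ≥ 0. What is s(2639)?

We have s(0) = 35, s(1) = 34, s(2) = 31, s(3) = 22, s(4) = 43, s(5) = 10, s(6) = 7, s(7) = 46, s(8) = 19, s(9) = 34.
Since s(9) = s(1) = 34, the sequence is eventually periodic: after a pre-period of length 1 it cycles with period 8.
For j ≥ 1, s(j) depends only on (j - 1) mod 8. (2639 - 1) mod 8 = 6, so s(2639) = s(7) = 46.

46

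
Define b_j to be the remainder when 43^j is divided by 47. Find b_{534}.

37

b_1 = 43; b_2 = 16; b_3 = 30; b_4 = 21; b_5 = 10; b_6 = 7; b_7 = 19; b_8 = 18; b_9 = 22; b_{10} = 6; b_{11} = 23; b_{12} = 2; b_{13} = 39; b_{14} = 32; b_{15} = 13; b_{16} = 42; b_{17} = 20; b_{18} = 14; b_{19} = 38; b_{20} = 36; b_{21} = 44; b_{22} = 12; b_{23} = 46; b_{24} = 4; b_{25} = 31; b_{26} = 17; b_{27} = 26; b_{28} = 37; b_{29} = 40; b_{30} = 28; b_{31} = 29; b_{32} = 25; b_{33} = 41; b_{34} = 24; b_{35} = 45; b_{36} = 8; b_{37} = 15; b_{38} = 34; b_{39} = 5; b_{40} = 27; b_{41} = 33; b_{42} = 9; b_{43} = 11; b_{44} = 3; b_{45} = 35; b_{46} = 1; b_{47} = 43.
Since b_{47} = b_1 = 43, the sequence is periodic with period 46.
(534 - 1) mod 46 = 27, so b_{534} = b_{28} = 37.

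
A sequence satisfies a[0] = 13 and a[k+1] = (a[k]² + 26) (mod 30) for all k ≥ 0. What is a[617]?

Listing terms: a[0] = 13,  a[1] = 15,  a[2] = 11,  a[3] = 27,  a[4] = 5,  a[5] = 21,  a[6] = 17,  a[7] = 15.
Since a[7] = a[1] = 15, the sequence is eventually periodic: after a pre-period of length 1 it cycles with period 6.
For k ≥ 1, a[k] depends only on (k - 1) mod 6. (617 - 1) mod 6 = 4, so a[617] = a[5] = 21.

21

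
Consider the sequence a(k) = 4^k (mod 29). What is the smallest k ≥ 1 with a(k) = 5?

11

Computing terms: a(0) = 1,  a(1) = 4,  a(2) = 16,  a(3) = 6,  a(4) = 24,  a(5) = 9,  a(6) = 7,  a(7) = 28,  a(8) = 25,  a(9) = 13,  a(10) = 23,  a(11) = 5,  a(12) = 20,  a(13) = 22,  a(14) = 1.
The sequence repeats with period 14.
The value 5 first appears (with k ≥ 1) at a(11).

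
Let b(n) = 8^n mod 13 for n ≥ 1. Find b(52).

We have b(1) = 8; b(2) = 12; b(3) = 5; b(4) = 1; b(5) = 8.
The sequence repeats with period 4.
So b(52) = b(1 + ((52-1) mod 4)) = b(4) = 1.

1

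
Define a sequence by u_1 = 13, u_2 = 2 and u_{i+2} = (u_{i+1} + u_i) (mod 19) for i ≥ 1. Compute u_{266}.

Listing terms: u_1 = 13, u_2 = 2, u_3 = 15, u_4 = 17, u_5 = 13, u_6 = 11, u_7 = 5, u_8 = 16, u_9 = 2, u_{10} = 18, u_{11} = 1, u_{12} = 0, u_{13} = 1, u_{14} = 1, u_{15} = 2, u_{16} = 3, u_{17} = 5, u_{18} = 8, u_{19} = 13, u_{20} = 2.
Since (u_{19}, u_{20}) = (u_1, u_2) = (13, 2) (two consecutive terms determine the rest), the sequence is periodic with period 18.
So u_{266} = u_{1 + ((266-1) mod 18)} = u_{14} = 1.

1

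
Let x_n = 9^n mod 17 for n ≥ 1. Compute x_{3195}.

15

Computing terms: x_1 = 9,  x_2 = 13,  x_3 = 15,  x_4 = 16,  x_5 = 8,  x_6 = 4,  x_7 = 2,  x_8 = 1,  x_9 = 9.
Since x_9 = x_1 = 9, the sequence is periodic with period 8.
(3195 - 1) mod 8 = 2, so x_{3195} = x_3 = 15.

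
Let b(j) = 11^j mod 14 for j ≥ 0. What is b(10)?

11

We have b(0) = 1, b(1) = 11, b(2) = 9, b(3) = 1.
Since b(3) = b(0) = 1, the sequence is periodic with period 3.
So b(10) = b(0 + ((10-0) mod 3)) = b(1) = 11.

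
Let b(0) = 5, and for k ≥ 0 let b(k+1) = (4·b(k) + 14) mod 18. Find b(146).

6

We have b(0) = 5, b(1) = 16, b(2) = 6, b(3) = 2, b(4) = 4, b(5) = 12, b(6) = 8, b(7) = 10, b(8) = 0, b(9) = 14, b(10) = 16.
Since b(10) = b(1) = 16, the sequence is eventually periodic: after a pre-period of length 1 it cycles with period 9.
For k ≥ 1, b(k) depends only on (k - 1) mod 9. (146 - 1) mod 9 = 1, so b(146) = b(2) = 6.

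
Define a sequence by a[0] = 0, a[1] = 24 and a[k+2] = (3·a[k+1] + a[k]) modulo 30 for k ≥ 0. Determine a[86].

Listing terms: a[0] = 0,  a[1] = 24,  a[2] = 12,  a[3] = 0,  a[4] = 12,  a[5] = 6,  a[6] = 0,  a[7] = 6,  a[8] = 18,  a[9] = 0,  a[10] = 18,  a[11] = 24,  a[12] = 0,  a[13] = 24.
Since (a[12], a[13]) = (a[0], a[1]) = (0, 24) (two consecutive terms determine the rest), the sequence is periodic with period 12.
(86 - 0) mod 12 = 2, so a[86] = a[2] = 12.

12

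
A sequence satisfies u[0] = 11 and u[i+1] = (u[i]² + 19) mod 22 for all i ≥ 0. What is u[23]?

6

We have u[0] = 11, u[1] = 8, u[2] = 17, u[3] = 0, u[4] = 19, u[5] = 6, u[6] = 11.
The sequence repeats with period 6.
So u[23] = u[0 + ((23-0) mod 6)] = u[5] = 6.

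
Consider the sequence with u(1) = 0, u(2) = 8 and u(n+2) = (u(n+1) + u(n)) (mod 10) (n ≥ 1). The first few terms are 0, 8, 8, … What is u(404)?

Listing terms: u(1) = 0,  u(2) = 8,  u(3) = 8,  u(4) = 6,  u(5) = 4,  u(6) = 0,  u(7) = 4,  u(8) = 4,  u(9) = 8,  u(10) = 2,  u(11) = 0,  u(12) = 2,  u(13) = 2,  u(14) = 4,  u(15) = 6,  u(16) = 0,  u(17) = 6,  u(18) = 6,  u(19) = 2,  u(20) = 8,  u(21) = 0,  u(22) = 8.
The sequence repeats with period 20.
(404 - 1) mod 20 = 3, so u(404) = u(4) = 6.

6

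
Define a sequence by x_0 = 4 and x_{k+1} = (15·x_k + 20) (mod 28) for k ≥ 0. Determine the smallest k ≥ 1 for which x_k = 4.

7

Computing terms: x_0 = 4; x_1 = 24; x_2 = 16; x_3 = 8; x_4 = 0; x_5 = 20; x_6 = 12; x_7 = 4.
Since x_7 = x_0 = 4, the sequence is periodic with period 7.
The value 4 next appears (with k ≥ 1) at x_7.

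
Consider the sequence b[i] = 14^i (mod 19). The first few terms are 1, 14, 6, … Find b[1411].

3

We have b[0] = 1; b[1] = 14; b[2] = 6; b[3] = 8; b[4] = 17; b[5] = 10; b[6] = 7; b[7] = 3; b[8] = 4; b[9] = 18; b[10] = 5; b[11] = 13; b[12] = 11; b[13] = 2; b[14] = 9; b[15] = 12; b[16] = 16; b[17] = 15; b[18] = 1.
Since b[18] = b[0] = 1, the sequence is periodic with period 18.
(1411 - 0) mod 18 = 7, so b[1411] = b[7] = 3.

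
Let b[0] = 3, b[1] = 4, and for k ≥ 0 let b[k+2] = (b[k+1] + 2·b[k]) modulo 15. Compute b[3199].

13

Computing terms: b[0] = 3; b[1] = 4; b[2] = 10; b[3] = 3; b[4] = 8; b[5] = 14; b[6] = 0; b[7] = 13; b[8] = 13; b[9] = 9; b[10] = 5; b[11] = 8; b[12] = 3; b[13] = 4.
Since (b[12], b[13]) = (b[0], b[1]) = (3, 4) (two consecutive terms determine the rest), the sequence is periodic with period 12.
So b[3199] = b[0 + ((3199-0) mod 12)] = b[7] = 13.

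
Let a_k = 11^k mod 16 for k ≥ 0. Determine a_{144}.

1

Listing terms: a_0 = 1; a_1 = 11; a_2 = 9; a_3 = 3; a_4 = 1.
The sequence repeats with period 4.
(144 - 0) mod 4 = 0, so a_{144} = a_0 = 1.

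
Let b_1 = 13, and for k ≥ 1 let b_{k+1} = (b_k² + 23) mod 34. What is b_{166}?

4

b_1 = 13,  b_2 = 22,  b_3 = 31,  b_4 = 32,  b_5 = 27,  b_6 = 4,  b_7 = 5,  b_8 = 14,  b_9 = 15,  b_{10} = 10,  b_{11} = 21,  b_{12} = 22.
Since b_{12} = b_2 = 22, the sequence is eventually periodic: after a pre-period of length 1 it cycles with period 10.
For k ≥ 2, b_k depends only on (k - 2) mod 10. (166 - 2) mod 10 = 4, so b_{166} = b_6 = 4.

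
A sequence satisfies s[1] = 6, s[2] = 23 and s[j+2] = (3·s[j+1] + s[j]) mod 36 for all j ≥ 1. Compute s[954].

5

We have s[1] = 6,  s[2] = 23,  s[3] = 3,  s[4] = 32,  s[5] = 27,  s[6] = 5,  s[7] = 6,  s[8] = 23.
Since (s[7], s[8]) = (s[1], s[2]) = (6, 23) (two consecutive terms determine the rest), the sequence is periodic with period 6.
(954 - 1) mod 6 = 5, so s[954] = s[6] = 5.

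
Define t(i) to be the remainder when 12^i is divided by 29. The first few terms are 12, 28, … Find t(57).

12

We have t(1) = 12,  t(2) = 28,  t(3) = 17,  t(4) = 1,  t(5) = 12.
The sequence repeats with period 4.
So t(57) = t(1 + ((57-1) mod 4)) = t(1) = 12.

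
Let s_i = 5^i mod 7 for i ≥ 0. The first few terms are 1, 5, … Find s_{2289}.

s_0 = 1, s_1 = 5, s_2 = 4, s_3 = 6, s_4 = 2, s_5 = 3, s_6 = 1.
Since s_6 = s_0 = 1, the sequence is periodic with period 6.
So s_{2289} = s_{0 + ((2289-0) mod 6)} = s_3 = 6.

6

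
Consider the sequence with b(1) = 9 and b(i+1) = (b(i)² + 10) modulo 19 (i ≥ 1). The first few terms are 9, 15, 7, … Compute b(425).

14

Listing terms: b(1) = 9, b(2) = 15, b(3) = 7, b(4) = 2, b(5) = 14, b(6) = 16, b(7) = 0, b(8) = 10, b(9) = 15.
Since b(9) = b(2) = 15, the sequence is eventually periodic: after a pre-period of length 1 it cycles with period 7.
For i ≥ 2, b(i) depends only on (i - 2) mod 7. (425 - 2) mod 7 = 3, so b(425) = b(5) = 14.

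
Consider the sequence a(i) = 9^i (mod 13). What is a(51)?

1

a(0) = 1,  a(1) = 9,  a(2) = 3,  a(3) = 1.
Since a(3) = a(0) = 1, the sequence is periodic with period 3.
(51 - 0) mod 3 = 0, so a(51) = a(0) = 1.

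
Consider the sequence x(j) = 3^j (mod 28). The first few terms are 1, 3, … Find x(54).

x(0) = 1; x(1) = 3; x(2) = 9; x(3) = 27; x(4) = 25; x(5) = 19; x(6) = 1.
Since x(6) = x(0) = 1, the sequence is periodic with period 6.
(54 - 0) mod 6 = 0, so x(54) = x(0) = 1.

1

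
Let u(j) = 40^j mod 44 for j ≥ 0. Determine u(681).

40

We have u(0) = 1, u(1) = 40, u(2) = 16, u(3) = 24, u(4) = 36, u(5) = 32, u(6) = 4, u(7) = 28, u(8) = 20, u(9) = 8, u(10) = 12, u(11) = 40.
Since u(11) = u(1) = 40, the sequence is eventually periodic: after a pre-period of length 1 it cycles with period 10.
For j ≥ 1, u(j) depends only on (j - 1) mod 10. (681 - 1) mod 10 = 0, so u(681) = u(1) = 40.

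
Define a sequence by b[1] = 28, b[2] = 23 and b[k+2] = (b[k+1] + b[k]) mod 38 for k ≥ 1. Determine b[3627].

Computing terms: b[1] = 28; b[2] = 23; b[3] = 13; b[4] = 36; b[5] = 11; b[6] = 9; b[7] = 20; b[8] = 29; b[9] = 11; b[10] = 2; b[11] = 13; b[12] = 15; b[13] = 28; b[14] = 5; b[15] = 33; b[16] = 0; b[17] = 33; b[18] = 33; b[19] = 28; b[20] = 23.
The sequence repeats with period 18.
(3627 - 1) mod 18 = 8, so b[3627] = b[9] = 11.

11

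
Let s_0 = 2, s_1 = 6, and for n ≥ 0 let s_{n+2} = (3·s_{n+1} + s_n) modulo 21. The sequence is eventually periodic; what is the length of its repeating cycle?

Computing terms: s_0 = 2, s_1 = 6, s_2 = 20, s_3 = 3, s_4 = 8, s_5 = 6, s_6 = 5, s_7 = 0, s_8 = 5, s_9 = 15, s_{10} = 8, s_{11} = 18, s_{12} = 20, s_{13} = 15, s_{14} = 2, s_{15} = 0, s_{16} = 2, s_{17} = 6.
The sequence repeats with period 16.

16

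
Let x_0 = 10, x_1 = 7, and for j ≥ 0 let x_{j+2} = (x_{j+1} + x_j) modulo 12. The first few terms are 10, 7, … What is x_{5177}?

We have x_0 = 10, x_1 = 7, x_2 = 5, x_3 = 0, x_4 = 5, x_5 = 5, x_6 = 10, x_7 = 3, x_8 = 1, x_9 = 4, x_{10} = 5, x_{11} = 9, x_{12} = 2, x_{13} = 11, x_{14} = 1, x_{15} = 0, x_{16} = 1, x_{17} = 1, x_{18} = 2, x_{19} = 3, x_{20} = 5, x_{21} = 8, x_{22} = 1, x_{23} = 9, x_{24} = 10, x_{25} = 7.
Since (x_{24}, x_{25}) = (x_0, x_1) = (10, 7) (two consecutive terms determine the rest), the sequence is periodic with period 24.
(5177 - 0) mod 24 = 17, so x_{5177} = x_{17} = 1.

1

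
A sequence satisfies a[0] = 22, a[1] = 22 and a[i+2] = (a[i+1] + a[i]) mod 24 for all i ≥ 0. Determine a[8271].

18

We have a[0] = 22,  a[1] = 22,  a[2] = 20,  a[3] = 18,  a[4] = 14,  a[5] = 8,  a[6] = 22,  a[7] = 6,  a[8] = 4,  a[9] = 10,  a[10] = 14,  a[11] = 0,  a[12] = 14,  a[13] = 14,  a[14] = 4,  a[15] = 18,  a[16] = 22,  a[17] = 16,  a[18] = 14,  a[19] = 6,  a[20] = 20,  a[21] = 2,  a[22] = 22,  a[23] = 0,  a[24] = 22,  a[25] = 22.
Since (a[24], a[25]) = (a[0], a[1]) = (22, 22) (two consecutive terms determine the rest), the sequence is periodic with period 24.
So a[8271] = a[0 + ((8271-0) mod 24)] = a[15] = 18.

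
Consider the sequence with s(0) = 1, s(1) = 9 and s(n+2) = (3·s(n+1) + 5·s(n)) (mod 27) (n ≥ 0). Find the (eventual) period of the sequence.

Computing terms: s(0) = 1, s(1) = 9, s(2) = 5, s(3) = 6, s(4) = 16, s(5) = 24, s(6) = 17, s(7) = 9, s(8) = 4, s(9) = 3, s(10) = 2, s(11) = 21, s(12) = 19, s(13) = 0, s(14) = 14, s(15) = 15, s(16) = 7, s(17) = 15, s(18) = 26, s(19) = 18, s(20) = 22, s(21) = 21, s(22) = 11, s(23) = 3, s(24) = 10, s(25) = 18, s(26) = 23, s(27) = 24, s(28) = 25, s(29) = 6, s(30) = 8, s(31) = 0, s(32) = 13, s(33) = 12, s(34) = 20, s(35) = 12, s(36) = 1, s(37) = 9.
The sequence repeats with period 36.

36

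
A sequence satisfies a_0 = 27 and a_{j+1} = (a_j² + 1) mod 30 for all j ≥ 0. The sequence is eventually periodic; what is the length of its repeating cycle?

We have a_0 = 27,  a_1 = 10,  a_2 = 11,  a_3 = 2,  a_4 = 5,  a_5 = 26,  a_6 = 17,  a_7 = 20,  a_8 = 11.
Since a_8 = a_2 = 11, the sequence is eventually periodic: after a pre-period of length 2 it cycles with period 6.

6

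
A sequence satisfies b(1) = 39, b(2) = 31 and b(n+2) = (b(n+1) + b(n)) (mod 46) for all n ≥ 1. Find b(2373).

36

b(1) = 39,  b(2) = 31,  b(3) = 24,  b(4) = 9,  b(5) = 33,  b(6) = 42,  b(7) = 29,  b(8) = 25,  b(9) = 8,  b(10) = 33,  b(11) = 41,  b(12) = 28,  b(13) = 23,  b(14) = 5,  b(15) = 28,  b(16) = 33,  b(17) = 15,  b(18) = 2,  b(19) = 17,  b(20) = 19,  b(21) = 36,  b(22) = 9,  b(23) = 45,  b(24) = 8,  b(25) = 7,  b(26) = 15,  b(27) = 22,  b(28) = 37,  b(29) = 13,  b(30) = 4,  b(31) = 17,  b(32) = 21,  b(33) = 38,  b(34) = 13,  b(35) = 5,  b(36) = 18,  b(37) = 23,  b(38) = 41,  b(39) = 18,  b(40) = 13,  b(41) = 31,  b(42) = 44,  b(43) = 29,  b(44) = 27,  b(45) = 10,  b(46) = 37,  b(47) = 1,  b(48) = 38,  b(49) = 39,  b(50) = 31.
The sequence repeats with period 48.
So b(2373) = b(1 + ((2373-1) mod 48)) = b(21) = 36.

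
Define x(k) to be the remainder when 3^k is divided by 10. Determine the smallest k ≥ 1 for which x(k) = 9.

2

Computing terms: x(0) = 1, x(1) = 3, x(2) = 9, x(3) = 7, x(4) = 1.
The sequence repeats with period 4.
The value 9 first appears (with k ≥ 1) at x(2).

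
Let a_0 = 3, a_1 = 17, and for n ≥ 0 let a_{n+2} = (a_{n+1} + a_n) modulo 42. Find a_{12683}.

We have a_0 = 3; a_1 = 17; a_2 = 20; a_3 = 37; a_4 = 15; a_5 = 10; a_6 = 25; a_7 = 35; a_8 = 18; a_9 = 11; a_{10} = 29; a_{11} = 40; a_{12} = 27; a_{13} = 25; a_{14} = 10; a_{15} = 35; a_{16} = 3; a_{17} = 38; a_{18} = 41; a_{19} = 37; a_{20} = 36; a_{21} = 31; a_{22} = 25; a_{23} = 14; a_{24} = 39; a_{25} = 11; a_{26} = 8; a_{27} = 19; a_{28} = 27; a_{29} = 4; a_{30} = 31; a_{31} = 35; a_{32} = 24; a_{33} = 17; a_{34} = 41; a_{35} = 16; a_{36} = 15; a_{37} = 31; a_{38} = 4; a_{39} = 35; a_{40} = 39; a_{41} = 32; a_{42} = 29; a_{43} = 19; a_{44} = 6; a_{45} = 25; a_{46} = 31; a_{47} = 14; a_{48} = 3; a_{49} = 17.
The sequence repeats with period 48.
So a_{12683} = a_{0 + ((12683-0) mod 48)} = a_{11} = 40.

40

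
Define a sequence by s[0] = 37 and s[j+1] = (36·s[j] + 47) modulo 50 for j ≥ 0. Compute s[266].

Listing terms: s[0] = 37,  s[1] = 29,  s[2] = 41,  s[3] = 23,  s[4] = 25,  s[5] = 47,  s[6] = 39,  s[7] = 1,  s[8] = 33,  s[9] = 35,  s[10] = 7,  s[11] = 49,  s[12] = 11,  s[13] = 43,  s[14] = 45,  s[15] = 17,  s[16] = 9,  s[17] = 21,  s[18] = 3,  s[19] = 5,  s[20] = 27,  s[21] = 19,  s[22] = 31,  s[23] = 13,  s[24] = 15,  s[25] = 37.
The sequence repeats with period 25.
So s[266] = s[0 + ((266-0) mod 25)] = s[16] = 9.

9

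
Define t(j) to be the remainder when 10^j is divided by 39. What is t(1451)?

4

t(1) = 10; t(2) = 22; t(3) = 25; t(4) = 16; t(5) = 4; t(6) = 1; t(7) = 10.
The sequence repeats with period 6.
So t(1451) = t(1 + ((1451-1) mod 6)) = t(5) = 4.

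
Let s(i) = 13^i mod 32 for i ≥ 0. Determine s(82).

9

Computing terms: s(0) = 1; s(1) = 13; s(2) = 9; s(3) = 21; s(4) = 17; s(5) = 29; s(6) = 25; s(7) = 5; s(8) = 1.
The sequence repeats with period 8.
(82 - 0) mod 8 = 2, so s(82) = s(2) = 9.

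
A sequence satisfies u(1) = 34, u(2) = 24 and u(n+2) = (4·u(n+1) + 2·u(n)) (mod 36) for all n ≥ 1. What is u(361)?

Listing terms: u(1) = 34, u(2) = 24, u(3) = 20, u(4) = 20, u(5) = 12, u(6) = 16, u(7) = 16, u(8) = 24, u(9) = 20.
Since (u(8), u(9)) = (u(2), u(3)) = (24, 20) (two consecutive terms determine the rest), the sequence is eventually periodic: after a pre-period of length 1 it cycles with period 6.
For n ≥ 2, u(n) depends only on (n - 2) mod 6. (361 - 2) mod 6 = 5, so u(361) = u(7) = 16.

16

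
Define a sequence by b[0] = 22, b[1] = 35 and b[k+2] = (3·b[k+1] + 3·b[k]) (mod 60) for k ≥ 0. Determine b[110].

Computing terms: b[0] = 22, b[1] = 35, b[2] = 51, b[3] = 18, b[4] = 27, b[5] = 15, b[6] = 6, b[7] = 3, b[8] = 27, b[9] = 30, b[10] = 51, b[11] = 3, b[12] = 42, b[13] = 15, b[14] = 51, b[15] = 18.
Since (b[14], b[15]) = (b[2], b[3]) = (51, 18) (two consecutive terms determine the rest), the sequence is eventually periodic: after a pre-period of length 2 it cycles with period 12.
For k ≥ 2, b[k] depends only on (k - 2) mod 12. (110 - 2) mod 12 = 0, so b[110] = b[2] = 51.

51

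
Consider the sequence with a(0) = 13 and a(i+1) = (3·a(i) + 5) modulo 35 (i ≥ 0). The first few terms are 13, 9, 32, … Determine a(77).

19

Listing terms: a(0) = 13; a(1) = 9; a(2) = 32; a(3) = 31; a(4) = 28; a(5) = 19; a(6) = 27; a(7) = 16; a(8) = 18; a(9) = 24; a(10) = 7; a(11) = 26; a(12) = 13.
The sequence repeats with period 12.
So a(77) = a(0 + ((77-0) mod 12)) = a(5) = 19.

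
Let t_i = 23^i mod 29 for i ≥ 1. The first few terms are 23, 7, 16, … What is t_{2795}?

7

t_1 = 23,  t_2 = 7,  t_3 = 16,  t_4 = 20,  t_5 = 25,  t_6 = 24,  t_7 = 1,  t_8 = 23.
The sequence repeats with period 7.
So t_{2795} = t_{1 + ((2795-1) mod 7)} = t_2 = 7.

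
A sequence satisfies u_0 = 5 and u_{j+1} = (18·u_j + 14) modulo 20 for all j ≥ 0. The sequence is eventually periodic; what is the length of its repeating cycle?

4

We have u_0 = 5; u_1 = 4; u_2 = 6; u_3 = 2; u_4 = 10; u_5 = 14; u_6 = 6.
Since u_6 = u_2 = 6, the sequence is eventually periodic: after a pre-period of length 2 it cycles with period 4.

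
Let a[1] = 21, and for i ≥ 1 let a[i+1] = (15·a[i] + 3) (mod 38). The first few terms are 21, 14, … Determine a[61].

35

Listing terms: a[1] = 21, a[2] = 14, a[3] = 23, a[4] = 6, a[5] = 17, a[6] = 30, a[7] = 35, a[8] = 34, a[9] = 19, a[10] = 22, a[11] = 29, a[12] = 20, a[13] = 37, a[14] = 26, a[15] = 13, a[16] = 8, a[17] = 9, a[18] = 24, a[19] = 21.
Since a[19] = a[1] = 21, the sequence is periodic with period 18.
(61 - 1) mod 18 = 6, so a[61] = a[7] = 35.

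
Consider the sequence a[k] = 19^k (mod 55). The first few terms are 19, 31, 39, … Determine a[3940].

Listing terms: a[1] = 19,  a[2] = 31,  a[3] = 39,  a[4] = 26,  a[5] = 54,  a[6] = 36,  a[7] = 24,  a[8] = 16,  a[9] = 29,  a[10] = 1,  a[11] = 19.
Since a[11] = a[1] = 19, the sequence is periodic with period 10.
(3940 - 1) mod 10 = 9, so a[3940] = a[10] = 1.

1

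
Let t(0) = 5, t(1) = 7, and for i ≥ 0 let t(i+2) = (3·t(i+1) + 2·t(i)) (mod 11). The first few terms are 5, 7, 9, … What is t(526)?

4

Computing terms: t(0) = 5; t(1) = 7; t(2) = 9; t(3) = 8; t(4) = 9; t(5) = 10; t(6) = 4; t(7) = 10; t(8) = 5; t(9) = 2; t(10) = 5; t(11) = 8; t(12) = 1; t(13) = 8; t(14) = 4; t(15) = 6; t(16) = 4; t(17) = 2; t(18) = 3; t(19) = 2; t(20) = 1; t(21) = 7; t(22) = 1; t(23) = 6; t(24) = 9; t(25) = 6; t(26) = 3; t(27) = 10; t(28) = 3; t(29) = 7; t(30) = 5; t(31) = 7.
The sequence repeats with period 30.
(526 - 0) mod 30 = 16, so t(526) = t(16) = 4.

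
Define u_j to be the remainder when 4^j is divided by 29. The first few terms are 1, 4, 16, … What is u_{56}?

We have u_0 = 1,  u_1 = 4,  u_2 = 16,  u_3 = 6,  u_4 = 24,  u_5 = 9,  u_6 = 7,  u_7 = 28,  u_8 = 25,  u_9 = 13,  u_{10} = 23,  u_{11} = 5,  u_{12} = 20,  u_{13} = 22,  u_{14} = 1.
The sequence repeats with period 14.
(56 - 0) mod 14 = 0, so u_{56} = u_0 = 1.

1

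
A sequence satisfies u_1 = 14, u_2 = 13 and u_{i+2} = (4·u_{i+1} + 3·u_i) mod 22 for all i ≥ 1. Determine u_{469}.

u_1 = 14, u_2 = 13, u_3 = 6, u_4 = 19, u_5 = 6, u_6 = 15, u_7 = 12, u_8 = 5, u_9 = 12, u_{10} = 19, u_{11} = 2, u_{12} = 21, u_{13} = 2, u_{14} = 5, u_{15} = 4, u_{16} = 9, u_{17} = 4, u_{18} = 21, u_{19} = 8, u_{20} = 7, u_{21} = 8, u_{22} = 9, u_{23} = 16, u_{24} = 3, u_{25} = 16, u_{26} = 7, u_{27} = 10, u_{28} = 17, u_{29} = 10, u_{30} = 3, u_{31} = 20, u_{32} = 1, u_{33} = 20, u_{34} = 17, u_{35} = 18, u_{36} = 13, u_{37} = 18, u_{38} = 1, u_{39} = 14, u_{40} = 15, u_{41} = 14, u_{42} = 13.
Since (u_{41}, u_{42}) = (u_1, u_2) = (14, 13) (two consecutive terms determine the rest), the sequence is periodic with period 40.
So u_{469} = u_{1 + ((469-1) mod 40)} = u_{29} = 10.

10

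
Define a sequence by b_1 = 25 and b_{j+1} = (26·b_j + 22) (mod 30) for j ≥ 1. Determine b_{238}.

Listing terms: b_1 = 25, b_2 = 12, b_3 = 4, b_4 = 6, b_5 = 28, b_6 = 0, b_7 = 22, b_8 = 24, b_9 = 16, b_{10} = 18, b_{11} = 10, b_{12} = 12.
Since b_{12} = b_2 = 12, the sequence is eventually periodic: after a pre-period of length 1 it cycles with period 10.
For j ≥ 2, b_j depends only on (j - 2) mod 10. (238 - 2) mod 10 = 6, so b_{238} = b_8 = 24.

24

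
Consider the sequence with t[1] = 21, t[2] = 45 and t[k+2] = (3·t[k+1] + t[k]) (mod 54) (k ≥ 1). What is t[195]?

48

Listing terms: t[1] = 21,  t[2] = 45,  t[3] = 48,  t[4] = 27,  t[5] = 21,  t[6] = 36,  t[7] = 21,  t[8] = 45.
Since (t[7], t[8]) = (t[1], t[2]) = (21, 45) (two consecutive terms determine the rest), the sequence is periodic with period 6.
So t[195] = t[1 + ((195-1) mod 6)] = t[3] = 48.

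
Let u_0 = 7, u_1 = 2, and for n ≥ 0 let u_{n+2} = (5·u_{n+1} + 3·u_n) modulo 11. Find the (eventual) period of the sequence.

Listing terms: u_0 = 7, u_1 = 2, u_2 = 9, u_3 = 7, u_4 = 7, u_5 = 1, u_6 = 4, u_7 = 1, u_8 = 6, u_9 = 0, u_{10} = 7, u_{11} = 2.
Since (u_{10}, u_{11}) = (u_0, u_1) = (7, 2) (two consecutive terms determine the rest), the sequence is periodic with period 10.

10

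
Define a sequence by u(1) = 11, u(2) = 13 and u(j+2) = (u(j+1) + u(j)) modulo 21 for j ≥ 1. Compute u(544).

Listing terms: u(1) = 11,  u(2) = 13,  u(3) = 3,  u(4) = 16,  u(5) = 19,  u(6) = 14,  u(7) = 12,  u(8) = 5,  u(9) = 17,  u(10) = 1,  u(11) = 18,  u(12) = 19,  u(13) = 16,  u(14) = 14,  u(15) = 9,  u(16) = 2,  u(17) = 11,  u(18) = 13.
Since (u(17), u(18)) = (u(1), u(2)) = (11, 13) (two consecutive terms determine the rest), the sequence is periodic with period 16.
So u(544) = u(1 + ((544-1) mod 16)) = u(16) = 2.

2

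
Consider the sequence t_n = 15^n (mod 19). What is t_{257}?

t_1 = 15,  t_2 = 16,  t_3 = 12,  t_4 = 9,  t_5 = 2,  t_6 = 11,  t_7 = 13,  t_8 = 5,  t_9 = 18,  t_{10} = 4,  t_{11} = 3,  t_{12} = 7,  t_{13} = 10,  t_{14} = 17,  t_{15} = 8,  t_{16} = 6,  t_{17} = 14,  t_{18} = 1,  t_{19} = 15.
Since t_{19} = t_1 = 15, the sequence is periodic with period 18.
So t_{257} = t_{1 + ((257-1) mod 18)} = t_5 = 2.

2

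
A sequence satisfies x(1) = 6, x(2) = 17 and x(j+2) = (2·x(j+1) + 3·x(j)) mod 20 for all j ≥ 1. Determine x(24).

x(1) = 6, x(2) = 17, x(3) = 12, x(4) = 15, x(5) = 6, x(6) = 17.
Since (x(5), x(6)) = (x(1), x(2)) = (6, 17) (two consecutive terms determine the rest), the sequence is periodic with period 4.
So x(24) = x(1 + ((24-1) mod 4)) = x(4) = 15.

15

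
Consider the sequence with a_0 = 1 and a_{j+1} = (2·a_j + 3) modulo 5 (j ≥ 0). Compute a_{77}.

0

Listing terms: a_0 = 1,  a_1 = 0,  a_2 = 3,  a_3 = 4,  a_4 = 1.
The sequence repeats with period 4.
So a_{77} = a_{0 + ((77-0) mod 4)} = a_1 = 0.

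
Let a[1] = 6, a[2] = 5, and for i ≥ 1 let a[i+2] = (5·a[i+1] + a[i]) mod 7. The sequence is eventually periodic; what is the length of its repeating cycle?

Listing terms: a[1] = 6,  a[2] = 5,  a[3] = 3,  a[4] = 6,  a[5] = 5.
Since (a[4], a[5]) = (a[1], a[2]) = (6, 5) (two consecutive terms determine the rest), the sequence is periodic with period 3.

3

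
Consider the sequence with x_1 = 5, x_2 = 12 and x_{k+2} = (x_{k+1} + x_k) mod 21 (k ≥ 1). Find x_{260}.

Listing terms: x_1 = 5, x_2 = 12, x_3 = 17, x_4 = 8, x_5 = 4, x_6 = 12, x_7 = 16, x_8 = 7, x_9 = 2, x_{10} = 9, x_{11} = 11, x_{12} = 20, x_{13} = 10, x_{14} = 9, x_{15} = 19, x_{16} = 7, x_{17} = 5, x_{18} = 12.
The sequence repeats with period 16.
(260 - 1) mod 16 = 3, so x_{260} = x_4 = 8.

8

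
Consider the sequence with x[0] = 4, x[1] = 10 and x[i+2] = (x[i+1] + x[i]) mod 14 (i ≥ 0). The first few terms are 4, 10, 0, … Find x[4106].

0

Computing terms: x[0] = 4, x[1] = 10, x[2] = 0, x[3] = 10, x[4] = 10, x[5] = 6, x[6] = 2, x[7] = 8, x[8] = 10, x[9] = 4, x[10] = 0, x[11] = 4, x[12] = 4, x[13] = 8, x[14] = 12, x[15] = 6, x[16] = 4, x[17] = 10.
The sequence repeats with period 16.
So x[4106] = x[0 + ((4106-0) mod 16)] = x[10] = 0.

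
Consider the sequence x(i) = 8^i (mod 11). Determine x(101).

Computing terms: x(1) = 8, x(2) = 9, x(3) = 6, x(4) = 4, x(5) = 10, x(6) = 3, x(7) = 2, x(8) = 5, x(9) = 7, x(10) = 1, x(11) = 8.
Since x(11) = x(1) = 8, the sequence is periodic with period 10.
So x(101) = x(1 + ((101-1) mod 10)) = x(1) = 8.

8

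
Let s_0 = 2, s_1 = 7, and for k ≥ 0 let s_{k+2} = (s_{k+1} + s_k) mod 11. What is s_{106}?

0

We have s_0 = 2; s_1 = 7; s_2 = 9; s_3 = 5; s_4 = 3; s_5 = 8; s_6 = 0; s_7 = 8; s_8 = 8; s_9 = 5; s_{10} = 2; s_{11} = 7.
The sequence repeats with period 10.
(106 - 0) mod 10 = 6, so s_{106} = s_6 = 0.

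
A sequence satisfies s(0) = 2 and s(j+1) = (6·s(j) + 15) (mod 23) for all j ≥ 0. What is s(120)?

17

s(0) = 2,  s(1) = 4,  s(2) = 16,  s(3) = 19,  s(4) = 14,  s(5) = 7,  s(6) = 11,  s(7) = 12,  s(8) = 18,  s(9) = 8,  s(10) = 17,  s(11) = 2.
The sequence repeats with period 11.
So s(120) = s(0 + ((120-0) mod 11)) = s(10) = 17.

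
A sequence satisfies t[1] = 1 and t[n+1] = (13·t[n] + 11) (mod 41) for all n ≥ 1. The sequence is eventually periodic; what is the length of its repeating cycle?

40

t[1] = 1,  t[2] = 24,  t[3] = 36,  t[4] = 28,  t[5] = 6,  t[6] = 7,  t[7] = 20,  t[8] = 25,  t[9] = 8,  t[10] = 33,  t[11] = 30,  t[12] = 32,  t[13] = 17,  t[14] = 27,  t[15] = 34,  t[16] = 2,  t[17] = 37,  t[18] = 0,  t[19] = 11,  t[20] = 31,  t[21] = 4,  t[22] = 22,  t[23] = 10,  t[24] = 18,  t[25] = 40,  t[26] = 39,  t[27] = 26,  t[28] = 21,  t[29] = 38,  t[30] = 13,  t[31] = 16,  t[32] = 14,  t[33] = 29,  t[34] = 19,  t[35] = 12,  t[36] = 3,  t[37] = 9,  t[38] = 5,  t[39] = 35,  t[40] = 15,  t[41] = 1.
The sequence repeats with period 40.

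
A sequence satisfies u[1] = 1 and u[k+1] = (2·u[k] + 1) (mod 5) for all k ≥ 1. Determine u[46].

3

We have u[1] = 1, u[2] = 3, u[3] = 2, u[4] = 0, u[5] = 1.
The sequence repeats with period 4.
So u[46] = u[1 + ((46-1) mod 4)] = u[2] = 3.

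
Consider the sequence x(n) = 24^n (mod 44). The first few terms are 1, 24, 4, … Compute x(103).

8

Computing terms: x(0) = 1, x(1) = 24, x(2) = 4, x(3) = 8, x(4) = 16, x(5) = 32, x(6) = 20, x(7) = 40, x(8) = 36, x(9) = 28, x(10) = 12, x(11) = 24.
Since x(11) = x(1) = 24, the sequence is eventually periodic: after a pre-period of length 1 it cycles with period 10.
For n ≥ 1, x(n) depends only on (n - 1) mod 10. (103 - 1) mod 10 = 2, so x(103) = x(3) = 8.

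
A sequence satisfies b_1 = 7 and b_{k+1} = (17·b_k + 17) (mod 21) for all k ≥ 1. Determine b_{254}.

Listing terms: b_1 = 7; b_2 = 10; b_3 = 19; b_4 = 4; b_5 = 1; b_6 = 13; b_7 = 7.
The sequence repeats with period 6.
(254 - 1) mod 6 = 1, so b_{254} = b_2 = 10.

10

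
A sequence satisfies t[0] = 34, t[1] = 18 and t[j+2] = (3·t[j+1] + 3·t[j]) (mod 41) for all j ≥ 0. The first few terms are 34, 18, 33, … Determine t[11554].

9

We have t[0] = 34,  t[1] = 18,  t[2] = 33,  t[3] = 30,  t[4] = 25,  t[5] = 1,  t[6] = 37,  t[7] = 32,  t[8] = 2,  t[9] = 20,  t[10] = 25,  t[11] = 12,  t[12] = 29,  t[13] = 0,  t[14] = 5,  t[15] = 15,  t[16] = 19,  t[17] = 20,  t[18] = 35,  t[19] = 1,  t[20] = 26,  t[21] = 40,  t[22] = 34,  t[23] = 17,  t[24] = 30,  t[25] = 18,  t[26] = 21,  t[27] = 35,  t[28] = 4,  t[29] = 35,  t[30] = 35,  t[31] = 5,  t[32] = 38,  t[33] = 6,  t[34] = 9,  t[35] = 4,  t[36] = 39,  t[37] = 6,  t[38] = 12,  t[39] = 13,  t[40] = 34,  t[41] = 18.
The sequence repeats with period 40.
So t[11554] = t[0 + ((11554-0) mod 40)] = t[34] = 9.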